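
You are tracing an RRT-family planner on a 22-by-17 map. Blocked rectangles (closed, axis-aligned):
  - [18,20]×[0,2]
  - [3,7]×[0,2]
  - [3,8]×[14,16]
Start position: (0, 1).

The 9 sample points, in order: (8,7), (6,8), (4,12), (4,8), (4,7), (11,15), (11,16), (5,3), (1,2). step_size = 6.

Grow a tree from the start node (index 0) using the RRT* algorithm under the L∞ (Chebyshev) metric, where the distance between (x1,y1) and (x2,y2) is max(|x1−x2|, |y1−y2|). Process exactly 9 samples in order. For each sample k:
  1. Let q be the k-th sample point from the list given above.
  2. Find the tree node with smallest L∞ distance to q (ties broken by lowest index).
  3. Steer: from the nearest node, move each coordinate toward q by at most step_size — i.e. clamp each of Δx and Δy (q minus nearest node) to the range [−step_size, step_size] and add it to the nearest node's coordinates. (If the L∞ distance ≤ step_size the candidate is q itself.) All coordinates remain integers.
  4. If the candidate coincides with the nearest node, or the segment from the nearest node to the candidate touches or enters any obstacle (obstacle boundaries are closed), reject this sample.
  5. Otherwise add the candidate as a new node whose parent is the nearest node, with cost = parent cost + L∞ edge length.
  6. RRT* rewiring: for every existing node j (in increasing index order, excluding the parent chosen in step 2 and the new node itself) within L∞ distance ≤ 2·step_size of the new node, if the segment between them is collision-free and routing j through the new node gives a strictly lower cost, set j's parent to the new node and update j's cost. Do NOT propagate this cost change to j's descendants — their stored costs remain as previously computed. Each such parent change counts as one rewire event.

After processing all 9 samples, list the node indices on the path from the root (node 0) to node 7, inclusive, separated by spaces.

Path: 0 1 2 6 7

1. q=(8,7) nearest=0 d=8 new=(6,7) → add node 1 parent=0 cost=6
2. q=(6,8) nearest=1 d=1 new=(6,8) → add node 2 parent=1 cost=7
3. q=(4,12) nearest=2 d=4 new=(4,12) → add node 3 parent=2 cost=11
4. q=(4,8) nearest=1 d=2 new=(4,8) → add node 4 parent=1 cost=8
5. q=(4,7) nearest=4 d=1 new=(4,7) → add node 5 parent=4 cost=9
6. q=(11,15) nearest=2 d=7 new=(11,14) → add node 6 parent=2 cost=13
7. q=(11,16) nearest=6 d=2 new=(11,16) → add node 7 parent=6 cost=15
8. q=(5,3) nearest=1 d=4 new=(5,3) → add node 8 parent=1 cost=10
9. q=(1,2) nearest=0 d=1 new=(1,2) → add node 9 parent=0 cost=1; rewire 4→9 (7<8); rewire 5→9 (6<9); rewire 8→9 (5<10)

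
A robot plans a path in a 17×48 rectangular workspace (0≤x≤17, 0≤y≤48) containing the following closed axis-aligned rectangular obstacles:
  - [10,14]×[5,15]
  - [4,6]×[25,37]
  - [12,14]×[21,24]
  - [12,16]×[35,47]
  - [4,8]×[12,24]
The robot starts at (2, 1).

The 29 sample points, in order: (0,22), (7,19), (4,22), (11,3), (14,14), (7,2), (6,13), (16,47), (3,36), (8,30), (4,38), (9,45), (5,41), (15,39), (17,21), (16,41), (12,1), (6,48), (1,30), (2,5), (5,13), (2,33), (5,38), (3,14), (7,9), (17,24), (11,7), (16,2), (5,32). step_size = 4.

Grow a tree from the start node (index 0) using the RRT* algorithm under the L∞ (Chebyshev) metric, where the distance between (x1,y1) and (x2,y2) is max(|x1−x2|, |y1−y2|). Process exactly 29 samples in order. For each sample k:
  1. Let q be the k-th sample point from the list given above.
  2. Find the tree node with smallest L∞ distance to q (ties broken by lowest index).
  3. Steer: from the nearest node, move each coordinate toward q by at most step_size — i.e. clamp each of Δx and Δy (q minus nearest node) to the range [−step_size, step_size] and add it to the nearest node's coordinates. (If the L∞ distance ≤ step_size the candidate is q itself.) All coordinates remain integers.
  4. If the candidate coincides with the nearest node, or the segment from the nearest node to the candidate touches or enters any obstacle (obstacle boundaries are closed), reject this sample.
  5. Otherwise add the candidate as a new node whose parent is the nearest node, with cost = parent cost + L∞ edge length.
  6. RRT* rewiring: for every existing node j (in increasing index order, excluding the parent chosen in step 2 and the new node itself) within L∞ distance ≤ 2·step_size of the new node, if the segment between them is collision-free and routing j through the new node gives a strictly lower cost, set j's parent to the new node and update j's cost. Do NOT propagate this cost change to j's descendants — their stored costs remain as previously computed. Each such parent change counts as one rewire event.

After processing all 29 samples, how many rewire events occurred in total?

Rewire events: 1

1. q=(0,22) nearest=0 d=21 new=(0,5) → add node 1 parent=0 cost=4
2. q=(7,19) nearest=1 d=14 new=(4,9) → add node 2 parent=1 cost=8
3. q=(4,22) nearest=2 d=13 new=(4,13) → blocked by [4,8]×[12,24], reject
4. q=(11,3) nearest=2 d=7 new=(8,5) → add node 3 parent=2 cost=12
5. q=(14,14) nearest=3 d=9 new=(12,9) → blocked by [10,14]×[5,15], reject
6. q=(7,2) nearest=3 d=3 new=(7,2) → add node 4 parent=3 cost=15
7. q=(6,13) nearest=2 d=4 new=(6,13) → blocked by [4,8]×[12,24], reject
8. q=(16,47) nearest=2 d=38 new=(8,13) → blocked by [4,8]×[12,24], reject
9. q=(3,36) nearest=2 d=27 new=(3,13) → add node 5 parent=2 cost=12
10. q=(8,30) nearest=5 d=17 new=(7,17) → blocked by [4,8]×[12,24], reject
11. q=(4,38) nearest=5 d=25 new=(4,17) → blocked by [4,8]×[12,24], reject
12. q=(9,45) nearest=5 d=32 new=(7,17) → blocked by [4,8]×[12,24], reject
13. q=(5,41) nearest=5 d=28 new=(5,17) → blocked by [4,8]×[12,24], reject
14. q=(15,39) nearest=5 d=26 new=(7,17) → blocked by [4,8]×[12,24], reject
15. q=(17,21) nearest=2 d=13 new=(8,13) → blocked by [4,8]×[12,24], reject
16. q=(16,41) nearest=5 d=28 new=(7,17) → blocked by [4,8]×[12,24], reject
17. q=(12,1) nearest=3 d=4 new=(12,1) → add node 6 parent=3 cost=16
18. q=(6,48) nearest=5 d=35 new=(6,17) → blocked by [4,8]×[12,24], reject
19. q=(1,30) nearest=5 d=17 new=(1,17) → add node 7 parent=5 cost=16
20. q=(2,5) nearest=1 d=2 new=(2,5) → add node 8 parent=1 cost=6; rewire 4→8 (11<15)
21. q=(5,13) nearest=5 d=2 new=(5,13) → blocked by [4,8]×[12,24], reject
22. q=(2,33) nearest=7 d=16 new=(2,21) → add node 9 parent=7 cost=20
23. q=(5,38) nearest=9 d=17 new=(5,25) → blocked by [4,6]×[25,37], reject
24. q=(3,14) nearest=5 d=1 new=(3,14) → add node 10 parent=5 cost=13
25. q=(7,9) nearest=2 d=3 new=(7,9) → add node 11 parent=2 cost=11
26. q=(17,24) nearest=5 d=14 new=(7,17) → blocked by [4,8]×[12,24], reject
27. q=(11,7) nearest=3 d=3 new=(11,7) → blocked by [10,14]×[5,15], reject
28. q=(16,2) nearest=6 d=4 new=(16,2) → add node 12 parent=6 cost=20
29. q=(5,32) nearest=9 d=11 new=(5,25) → blocked by [4,6]×[25,37], reject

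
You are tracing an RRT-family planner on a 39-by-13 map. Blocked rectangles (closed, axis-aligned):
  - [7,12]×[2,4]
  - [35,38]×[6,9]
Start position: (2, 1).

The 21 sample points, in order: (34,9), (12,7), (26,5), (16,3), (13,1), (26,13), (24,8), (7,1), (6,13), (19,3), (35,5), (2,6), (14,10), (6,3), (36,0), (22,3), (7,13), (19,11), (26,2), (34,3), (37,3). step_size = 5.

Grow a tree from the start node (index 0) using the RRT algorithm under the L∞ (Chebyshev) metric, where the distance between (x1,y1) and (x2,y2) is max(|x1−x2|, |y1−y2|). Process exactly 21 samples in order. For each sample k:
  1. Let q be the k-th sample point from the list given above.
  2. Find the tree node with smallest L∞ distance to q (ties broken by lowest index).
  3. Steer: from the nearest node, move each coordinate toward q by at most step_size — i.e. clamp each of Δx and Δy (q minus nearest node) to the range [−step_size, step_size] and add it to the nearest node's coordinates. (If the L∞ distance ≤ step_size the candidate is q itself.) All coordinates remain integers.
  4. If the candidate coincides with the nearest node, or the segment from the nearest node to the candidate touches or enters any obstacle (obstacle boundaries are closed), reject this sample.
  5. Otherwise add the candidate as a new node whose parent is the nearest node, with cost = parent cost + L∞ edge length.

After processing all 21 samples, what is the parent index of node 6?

1. q=(34,9) nearest=0 d=32 new=(7,6) → add node 1 parent=0 cost=5
2. q=(12,7) nearest=1 d=5 new=(12,7) → add node 2 parent=1 cost=10
3. q=(26,5) nearest=2 d=14 new=(17,5) → add node 3 parent=2 cost=15
4. q=(16,3) nearest=3 d=2 new=(16,3) → add node 4 parent=3 cost=17
5. q=(13,1) nearest=4 d=3 new=(13,1) → add node 5 parent=4 cost=20
6. q=(26,13) nearest=3 d=9 new=(22,10) → add node 6 parent=3 cost=20
7. q=(24,8) nearest=6 d=2 new=(24,8) → add node 7 parent=6 cost=22
8. q=(7,1) nearest=0 d=5 new=(7,1) → add node 8 parent=0 cost=5
9. q=(6,13) nearest=2 d=6 new=(7,12) → add node 9 parent=2 cost=15
10. q=(19,3) nearest=3 d=2 new=(19,3) → add node 10 parent=3 cost=17
11. q=(35,5) nearest=7 d=11 new=(29,5) → add node 11 parent=7 cost=27
12. q=(2,6) nearest=0 d=5 new=(2,6) → add node 12 parent=0 cost=5
13. q=(14,10) nearest=2 d=3 new=(14,10) → add node 13 parent=2 cost=13
14. q=(6,3) nearest=8 d=2 new=(6,3) → add node 14 parent=8 cost=7
15. q=(36,0) nearest=11 d=7 new=(34,0) → add node 15 parent=11 cost=32
16. q=(22,3) nearest=10 d=3 new=(22,3) → add node 16 parent=10 cost=20
17. q=(7,13) nearest=9 d=1 new=(7,13) → add node 17 parent=9 cost=16
18. q=(19,11) nearest=6 d=3 new=(19,11) → add node 18 parent=6 cost=23
19. q=(26,2) nearest=11 d=3 new=(26,2) → add node 19 parent=11 cost=30
20. q=(34,3) nearest=15 d=3 new=(34,3) → add node 20 parent=15 cost=35
21. q=(37,3) nearest=15 d=3 new=(37,3) → add node 21 parent=15 cost=35

Parent of node 6: 3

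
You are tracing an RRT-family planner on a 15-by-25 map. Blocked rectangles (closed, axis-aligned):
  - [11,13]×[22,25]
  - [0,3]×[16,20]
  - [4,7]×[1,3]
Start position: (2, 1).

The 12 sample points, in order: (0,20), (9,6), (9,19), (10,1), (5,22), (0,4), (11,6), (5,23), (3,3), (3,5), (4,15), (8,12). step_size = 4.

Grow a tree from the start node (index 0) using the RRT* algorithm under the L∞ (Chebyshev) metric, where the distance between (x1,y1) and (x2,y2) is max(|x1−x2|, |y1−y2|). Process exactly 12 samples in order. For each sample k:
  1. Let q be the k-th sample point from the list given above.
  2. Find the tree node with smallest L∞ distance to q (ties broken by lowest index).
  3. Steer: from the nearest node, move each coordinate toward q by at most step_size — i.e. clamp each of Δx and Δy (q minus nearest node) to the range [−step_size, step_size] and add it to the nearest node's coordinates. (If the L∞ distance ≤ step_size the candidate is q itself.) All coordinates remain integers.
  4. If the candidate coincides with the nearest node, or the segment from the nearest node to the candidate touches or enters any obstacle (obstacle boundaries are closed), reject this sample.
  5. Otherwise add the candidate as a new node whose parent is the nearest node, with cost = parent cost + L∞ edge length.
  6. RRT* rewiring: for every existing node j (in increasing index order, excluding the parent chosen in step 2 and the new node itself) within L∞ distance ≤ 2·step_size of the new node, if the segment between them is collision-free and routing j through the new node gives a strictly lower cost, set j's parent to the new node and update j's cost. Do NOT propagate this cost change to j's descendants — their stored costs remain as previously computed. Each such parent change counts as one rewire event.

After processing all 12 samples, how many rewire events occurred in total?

Rewire events: 1

1. q=(0,20) nearest=0 d=19 new=(0,5) → add node 1 parent=0 cost=4
2. q=(9,6) nearest=0 d=7 new=(6,5) → blocked by [4,7]×[1,3], reject
3. q=(9,19) nearest=1 d=14 new=(4,9) → add node 2 parent=1 cost=8
4. q=(10,1) nearest=0 d=8 new=(6,1) → blocked by [4,7]×[1,3], reject
5. q=(5,22) nearest=2 d=13 new=(5,13) → add node 3 parent=2 cost=12
6. q=(0,4) nearest=1 d=1 new=(0,4) → add node 4 parent=1 cost=5
7. q=(11,6) nearest=2 d=7 new=(8,6) → add node 5 parent=2 cost=12
8. q=(5,23) nearest=3 d=10 new=(5,17) → add node 6 parent=3 cost=16
9. q=(3,3) nearest=0 d=2 new=(3,3) → add node 7 parent=0 cost=2; rewire 5→7 (7<12)
10. q=(3,5) nearest=7 d=2 new=(3,5) → add node 8 parent=7 cost=4
11. q=(4,15) nearest=3 d=2 new=(4,15) → add node 9 parent=3 cost=14
12. q=(8,12) nearest=3 d=3 new=(8,12) → add node 10 parent=3 cost=15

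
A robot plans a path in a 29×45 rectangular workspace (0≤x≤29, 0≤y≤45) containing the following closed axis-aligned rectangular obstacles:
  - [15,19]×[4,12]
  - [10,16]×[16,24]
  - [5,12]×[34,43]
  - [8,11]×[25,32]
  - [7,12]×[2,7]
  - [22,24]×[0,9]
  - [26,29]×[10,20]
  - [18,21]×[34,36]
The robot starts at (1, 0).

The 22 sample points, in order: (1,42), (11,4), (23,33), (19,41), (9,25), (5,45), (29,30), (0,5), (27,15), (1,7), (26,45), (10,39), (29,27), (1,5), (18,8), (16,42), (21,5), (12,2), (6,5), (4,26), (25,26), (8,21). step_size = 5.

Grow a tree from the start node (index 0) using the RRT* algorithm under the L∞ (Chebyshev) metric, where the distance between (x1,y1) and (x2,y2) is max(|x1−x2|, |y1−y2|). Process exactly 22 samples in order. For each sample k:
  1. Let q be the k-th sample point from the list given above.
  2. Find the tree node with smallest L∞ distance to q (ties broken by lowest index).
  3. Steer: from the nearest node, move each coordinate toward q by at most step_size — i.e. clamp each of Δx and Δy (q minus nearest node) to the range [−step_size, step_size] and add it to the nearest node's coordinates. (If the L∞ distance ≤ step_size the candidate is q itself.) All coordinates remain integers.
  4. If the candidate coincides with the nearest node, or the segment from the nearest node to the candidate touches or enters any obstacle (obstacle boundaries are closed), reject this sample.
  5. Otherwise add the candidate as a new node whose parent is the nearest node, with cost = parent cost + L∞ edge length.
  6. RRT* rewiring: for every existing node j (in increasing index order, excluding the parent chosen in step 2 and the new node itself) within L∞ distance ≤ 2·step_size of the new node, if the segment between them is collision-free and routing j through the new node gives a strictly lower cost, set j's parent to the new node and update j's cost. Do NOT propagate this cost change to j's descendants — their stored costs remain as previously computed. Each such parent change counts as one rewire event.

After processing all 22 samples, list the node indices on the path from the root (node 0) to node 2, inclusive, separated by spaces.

Path: 0 2

1. q=(1,42) nearest=0 d=42 new=(1,5) → add node 1 parent=0 cost=5
2. q=(11,4) nearest=0 d=10 new=(6,4) → add node 2 parent=0 cost=5
3. q=(23,33) nearest=1 d=28 new=(6,10) → add node 3 parent=1 cost=10
4. q=(19,41) nearest=3 d=31 new=(11,15) → add node 4 parent=3 cost=15
5. q=(9,25) nearest=4 d=10 new=(9,20) → blocked by [10,16]×[16,24], reject
6. q=(5,45) nearest=4 d=30 new=(6,20) → blocked by [10,16]×[16,24], reject
7. q=(29,30) nearest=4 d=18 new=(16,20) → blocked by [10,16]×[16,24], reject
8. q=(0,5) nearest=1 d=1 new=(0,5) → add node 5 parent=1 cost=6
9. q=(27,15) nearest=4 d=16 new=(16,15) → add node 6 parent=4 cost=20
10. q=(1,7) nearest=1 d=2 new=(1,7) → add node 7 parent=1 cost=7
11. q=(26,45) nearest=4 d=30 new=(16,20) → blocked by [10,16]×[16,24], reject
12. q=(10,39) nearest=4 d=24 new=(10,20) → blocked by [10,16]×[16,24], reject
13. q=(29,27) nearest=6 d=13 new=(21,20) → add node 8 parent=6 cost=25
14. q=(1,5) nearest=1 d=0 → coincident, reject
15. q=(18,8) nearest=4 d=7 new=(16,10) → blocked by [15,19]×[4,12], reject
16. q=(16,42) nearest=8 d=22 new=(16,25) → add node 9 parent=8 cost=30
17. q=(21,5) nearest=4 d=10 new=(16,10) → blocked by [15,19]×[4,12], reject
18. q=(12,2) nearest=2 d=6 new=(11,2) → blocked by [7,12]×[2,7], reject
19. q=(6,5) nearest=2 d=1 new=(6,5) → add node 10 parent=2 cost=6
20. q=(4,26) nearest=4 d=11 new=(6,20) → blocked by [10,16]×[16,24], reject
21. q=(25,26) nearest=8 d=6 new=(25,25) → add node 11 parent=8 cost=30
22. q=(8,21) nearest=4 d=6 new=(8,20) → blocked by [10,16]×[16,24], reject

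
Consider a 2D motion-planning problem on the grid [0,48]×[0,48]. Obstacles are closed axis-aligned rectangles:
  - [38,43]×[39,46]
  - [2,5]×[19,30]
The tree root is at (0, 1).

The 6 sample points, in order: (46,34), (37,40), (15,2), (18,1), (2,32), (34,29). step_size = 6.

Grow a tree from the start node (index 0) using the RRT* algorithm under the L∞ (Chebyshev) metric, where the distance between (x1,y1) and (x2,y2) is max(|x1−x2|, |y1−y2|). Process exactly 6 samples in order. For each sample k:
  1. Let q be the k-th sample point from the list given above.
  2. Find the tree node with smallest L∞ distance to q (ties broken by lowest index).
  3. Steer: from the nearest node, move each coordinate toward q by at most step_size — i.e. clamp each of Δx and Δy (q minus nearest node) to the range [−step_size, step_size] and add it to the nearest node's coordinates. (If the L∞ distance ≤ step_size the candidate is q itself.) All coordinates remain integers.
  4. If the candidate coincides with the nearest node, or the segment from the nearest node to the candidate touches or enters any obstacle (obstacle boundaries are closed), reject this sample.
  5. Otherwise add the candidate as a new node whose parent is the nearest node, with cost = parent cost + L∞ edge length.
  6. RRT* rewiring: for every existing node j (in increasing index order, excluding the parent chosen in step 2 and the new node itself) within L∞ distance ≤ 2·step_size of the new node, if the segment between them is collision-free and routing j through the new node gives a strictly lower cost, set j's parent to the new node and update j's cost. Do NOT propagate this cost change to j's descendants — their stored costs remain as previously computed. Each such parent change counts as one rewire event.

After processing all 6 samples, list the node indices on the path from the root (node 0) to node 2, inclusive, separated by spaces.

1. q=(46,34) nearest=0 d=46 new=(6,7) → add node 1 parent=0 cost=6
2. q=(37,40) nearest=1 d=33 new=(12,13) → add node 2 parent=1 cost=12
3. q=(15,2) nearest=1 d=9 new=(12,2) → add node 3 parent=1 cost=12
4. q=(18,1) nearest=3 d=6 new=(18,1) → add node 4 parent=3 cost=18
5. q=(2,32) nearest=2 d=19 new=(6,19) → add node 5 parent=2 cost=18
6. q=(34,29) nearest=2 d=22 new=(18,19) → add node 6 parent=2 cost=18

Path: 0 1 2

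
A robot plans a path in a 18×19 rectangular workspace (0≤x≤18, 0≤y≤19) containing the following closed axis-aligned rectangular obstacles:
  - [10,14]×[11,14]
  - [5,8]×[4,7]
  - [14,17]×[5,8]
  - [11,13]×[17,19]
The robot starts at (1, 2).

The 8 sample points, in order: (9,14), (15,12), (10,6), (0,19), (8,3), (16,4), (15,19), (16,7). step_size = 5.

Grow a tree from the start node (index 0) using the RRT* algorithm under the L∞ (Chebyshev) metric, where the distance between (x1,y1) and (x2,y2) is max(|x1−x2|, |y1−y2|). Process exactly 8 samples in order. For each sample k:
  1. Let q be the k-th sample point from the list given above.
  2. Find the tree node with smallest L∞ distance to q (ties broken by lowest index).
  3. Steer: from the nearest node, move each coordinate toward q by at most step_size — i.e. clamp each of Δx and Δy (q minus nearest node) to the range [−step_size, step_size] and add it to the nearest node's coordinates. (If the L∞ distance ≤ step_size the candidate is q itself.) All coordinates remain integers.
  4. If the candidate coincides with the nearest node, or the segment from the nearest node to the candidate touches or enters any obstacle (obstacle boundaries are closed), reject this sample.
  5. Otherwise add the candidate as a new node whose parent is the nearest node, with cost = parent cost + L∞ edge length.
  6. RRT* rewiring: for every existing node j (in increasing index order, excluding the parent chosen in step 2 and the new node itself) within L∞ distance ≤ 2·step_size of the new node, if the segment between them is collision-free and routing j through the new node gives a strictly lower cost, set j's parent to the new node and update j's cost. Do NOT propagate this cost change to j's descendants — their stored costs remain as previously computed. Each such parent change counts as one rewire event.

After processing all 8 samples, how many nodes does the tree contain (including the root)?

Node count: 5

1. q=(9,14) nearest=0 d=12 new=(6,7) → blocked by [5,8]×[4,7], reject
2. q=(15,12) nearest=0 d=14 new=(6,7) → blocked by [5,8]×[4,7], reject
3. q=(10,6) nearest=0 d=9 new=(6,6) → blocked by [5,8]×[4,7], reject
4. q=(0,19) nearest=0 d=17 new=(0,7) → add node 1 parent=0 cost=5
5. q=(8,3) nearest=0 d=7 new=(6,3) → add node 2 parent=0 cost=5
6. q=(16,4) nearest=2 d=10 new=(11,4) → add node 3 parent=2 cost=10
7. q=(15,19) nearest=1 d=15 new=(5,12) → add node 4 parent=1 cost=10
8. q=(16,7) nearest=3 d=5 new=(16,7) → blocked by [14,17]×[5,8], reject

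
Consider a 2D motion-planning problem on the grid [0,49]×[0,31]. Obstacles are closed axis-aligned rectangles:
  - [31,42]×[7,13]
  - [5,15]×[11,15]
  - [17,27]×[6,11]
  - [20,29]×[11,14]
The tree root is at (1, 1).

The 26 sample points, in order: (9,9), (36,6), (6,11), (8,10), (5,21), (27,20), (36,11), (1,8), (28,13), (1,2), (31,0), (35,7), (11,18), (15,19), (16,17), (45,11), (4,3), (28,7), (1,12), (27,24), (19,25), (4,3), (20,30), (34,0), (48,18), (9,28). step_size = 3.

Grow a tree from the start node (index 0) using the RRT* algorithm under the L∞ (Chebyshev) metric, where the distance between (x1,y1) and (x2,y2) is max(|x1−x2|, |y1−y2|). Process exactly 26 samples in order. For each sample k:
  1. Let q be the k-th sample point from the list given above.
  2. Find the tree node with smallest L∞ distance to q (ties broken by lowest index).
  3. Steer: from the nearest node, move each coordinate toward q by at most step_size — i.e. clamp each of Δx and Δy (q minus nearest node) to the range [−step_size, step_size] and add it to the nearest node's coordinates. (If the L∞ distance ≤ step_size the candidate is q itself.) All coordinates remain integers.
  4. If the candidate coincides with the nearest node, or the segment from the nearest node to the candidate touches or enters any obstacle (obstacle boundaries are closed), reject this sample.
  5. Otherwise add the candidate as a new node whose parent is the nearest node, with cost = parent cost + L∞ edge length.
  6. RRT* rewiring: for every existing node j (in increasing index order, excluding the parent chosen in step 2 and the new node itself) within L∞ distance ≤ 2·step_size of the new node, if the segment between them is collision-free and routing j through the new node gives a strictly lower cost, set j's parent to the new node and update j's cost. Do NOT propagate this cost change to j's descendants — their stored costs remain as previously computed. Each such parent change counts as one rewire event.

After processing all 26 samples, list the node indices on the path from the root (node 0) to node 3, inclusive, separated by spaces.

1. q=(9,9) nearest=0 d=8 new=(4,4) → add node 1 parent=0 cost=3
2. q=(36,6) nearest=1 d=32 new=(7,6) → add node 2 parent=1 cost=6
3. q=(6,11) nearest=2 d=5 new=(6,9) → add node 3 parent=2 cost=9
4. q=(8,10) nearest=3 d=2 new=(8,10) → add node 4 parent=3 cost=11
5. q=(5,21) nearest=4 d=11 new=(5,13) → blocked by [5,15]×[11,15], reject
6. q=(27,20) nearest=4 d=19 new=(11,13) → blocked by [5,15]×[11,15], reject
7. q=(36,11) nearest=4 d=28 new=(11,11) → blocked by [5,15]×[11,15], reject
8. q=(1,8) nearest=1 d=4 new=(1,7) → add node 5 parent=1 cost=6
9. q=(28,13) nearest=4 d=20 new=(11,13) → blocked by [5,15]×[11,15], reject
10. q=(1,2) nearest=0 d=1 new=(1,2) → add node 6 parent=0 cost=1
11. q=(31,0) nearest=4 d=23 new=(11,7) → add node 7 parent=4 cost=14
12. q=(35,7) nearest=7 d=24 new=(14,7) → add node 8 parent=7 cost=17
13. q=(11,18) nearest=4 d=8 new=(11,13) → blocked by [5,15]×[11,15], reject
14. q=(15,19) nearest=4 d=9 new=(11,13) → blocked by [5,15]×[11,15], reject
15. q=(16,17) nearest=4 d=8 new=(11,13) → blocked by [5,15]×[11,15], reject
16. q=(45,11) nearest=8 d=31 new=(17,10) → blocked by [17,27]×[6,11], reject
17. q=(4,3) nearest=1 d=1 new=(4,3) → add node 9 parent=1 cost=4
18. q=(28,7) nearest=8 d=14 new=(17,7) → blocked by [17,27]×[6,11], reject
19. q=(1,12) nearest=3 d=5 new=(3,12) → add node 10 parent=3 cost=12
20. q=(27,24) nearest=7 d=17 new=(14,10) → add node 11 parent=7 cost=17
21. q=(19,25) nearest=4 d=15 new=(11,13) → blocked by [5,15]×[11,15], reject
22. q=(4,3) nearest=9 d=0 → coincident, reject
23. q=(20,30) nearest=10 d=18 new=(6,15) → blocked by [5,15]×[11,15], reject
24. q=(34,0) nearest=8 d=20 new=(17,4) → add node 12 parent=8 cost=20
25. q=(48,18) nearest=12 d=31 new=(20,7) → blocked by [17,27]×[6,11], reject
26. q=(9,28) nearest=10 d=16 new=(6,15) → blocked by [5,15]×[11,15], reject

Path: 0 1 2 3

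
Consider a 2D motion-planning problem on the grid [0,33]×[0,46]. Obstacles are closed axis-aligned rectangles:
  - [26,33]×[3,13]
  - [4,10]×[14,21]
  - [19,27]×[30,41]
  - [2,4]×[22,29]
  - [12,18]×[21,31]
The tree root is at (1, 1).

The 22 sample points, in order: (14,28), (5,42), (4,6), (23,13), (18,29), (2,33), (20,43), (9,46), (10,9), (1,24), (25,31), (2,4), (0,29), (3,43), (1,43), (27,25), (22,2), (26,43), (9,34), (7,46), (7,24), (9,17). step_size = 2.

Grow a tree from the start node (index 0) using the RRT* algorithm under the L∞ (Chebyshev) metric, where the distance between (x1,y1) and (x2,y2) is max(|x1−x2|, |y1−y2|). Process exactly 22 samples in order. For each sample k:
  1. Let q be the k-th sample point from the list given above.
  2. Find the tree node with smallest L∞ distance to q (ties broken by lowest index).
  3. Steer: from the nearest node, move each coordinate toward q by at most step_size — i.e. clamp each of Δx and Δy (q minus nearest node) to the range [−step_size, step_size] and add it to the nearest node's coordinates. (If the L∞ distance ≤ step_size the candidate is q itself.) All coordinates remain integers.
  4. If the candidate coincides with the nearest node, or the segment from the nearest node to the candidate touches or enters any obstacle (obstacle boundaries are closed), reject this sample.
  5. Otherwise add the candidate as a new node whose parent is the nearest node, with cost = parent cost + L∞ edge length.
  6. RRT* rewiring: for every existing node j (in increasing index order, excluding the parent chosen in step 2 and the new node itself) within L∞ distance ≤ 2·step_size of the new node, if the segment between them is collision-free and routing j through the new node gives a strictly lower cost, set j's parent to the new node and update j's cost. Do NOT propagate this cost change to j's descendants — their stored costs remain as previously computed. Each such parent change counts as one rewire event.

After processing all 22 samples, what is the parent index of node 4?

1. q=(14,28) nearest=0 d=27 new=(3,3) → add node 1 parent=0 cost=2
2. q=(5,42) nearest=1 d=39 new=(5,5) → add node 2 parent=1 cost=4
3. q=(4,6) nearest=2 d=1 new=(4,6) → add node 3 parent=2 cost=5
4. q=(23,13) nearest=2 d=18 new=(7,7) → add node 4 parent=2 cost=6
5. q=(18,29) nearest=4 d=22 new=(9,9) → add node 5 parent=4 cost=8
6. q=(2,33) nearest=5 d=24 new=(7,11) → add node 6 parent=5 cost=10
7. q=(20,43) nearest=6 d=32 new=(9,13) → add node 7 parent=6 cost=12
8. q=(9,46) nearest=7 d=33 new=(9,15) → blocked by [4,10]×[14,21], reject
9. q=(10,9) nearest=5 d=1 new=(10,9) → add node 8 parent=5 cost=9
10. q=(1,24) nearest=7 d=11 new=(7,15) → blocked by [4,10]×[14,21], reject
11. q=(25,31) nearest=7 d=18 new=(11,15) → blocked by [4,10]×[14,21], reject
12. q=(2,4) nearest=1 d=1 new=(2,4) → add node 9 parent=1 cost=3
13. q=(0,29) nearest=7 d=16 new=(7,15) → blocked by [4,10]×[14,21], reject
14. q=(3,43) nearest=7 d=30 new=(7,15) → blocked by [4,10]×[14,21], reject
15. q=(1,43) nearest=7 d=30 new=(7,15) → blocked by [4,10]×[14,21], reject
16. q=(27,25) nearest=8 d=17 new=(12,11) → add node 10 parent=8 cost=11
17. q=(22,2) nearest=10 d=10 new=(14,9) → add node 11 parent=10 cost=13
18. q=(26,43) nearest=7 d=30 new=(11,15) → blocked by [4,10]×[14,21], reject
19. q=(9,34) nearest=7 d=21 new=(9,15) → blocked by [4,10]×[14,21], reject
20. q=(7,46) nearest=7 d=33 new=(7,15) → blocked by [4,10]×[14,21], reject
21. q=(7,24) nearest=7 d=11 new=(7,15) → blocked by [4,10]×[14,21], reject
22. q=(9,17) nearest=7 d=4 new=(9,15) → blocked by [4,10]×[14,21], reject

Parent of node 4: 2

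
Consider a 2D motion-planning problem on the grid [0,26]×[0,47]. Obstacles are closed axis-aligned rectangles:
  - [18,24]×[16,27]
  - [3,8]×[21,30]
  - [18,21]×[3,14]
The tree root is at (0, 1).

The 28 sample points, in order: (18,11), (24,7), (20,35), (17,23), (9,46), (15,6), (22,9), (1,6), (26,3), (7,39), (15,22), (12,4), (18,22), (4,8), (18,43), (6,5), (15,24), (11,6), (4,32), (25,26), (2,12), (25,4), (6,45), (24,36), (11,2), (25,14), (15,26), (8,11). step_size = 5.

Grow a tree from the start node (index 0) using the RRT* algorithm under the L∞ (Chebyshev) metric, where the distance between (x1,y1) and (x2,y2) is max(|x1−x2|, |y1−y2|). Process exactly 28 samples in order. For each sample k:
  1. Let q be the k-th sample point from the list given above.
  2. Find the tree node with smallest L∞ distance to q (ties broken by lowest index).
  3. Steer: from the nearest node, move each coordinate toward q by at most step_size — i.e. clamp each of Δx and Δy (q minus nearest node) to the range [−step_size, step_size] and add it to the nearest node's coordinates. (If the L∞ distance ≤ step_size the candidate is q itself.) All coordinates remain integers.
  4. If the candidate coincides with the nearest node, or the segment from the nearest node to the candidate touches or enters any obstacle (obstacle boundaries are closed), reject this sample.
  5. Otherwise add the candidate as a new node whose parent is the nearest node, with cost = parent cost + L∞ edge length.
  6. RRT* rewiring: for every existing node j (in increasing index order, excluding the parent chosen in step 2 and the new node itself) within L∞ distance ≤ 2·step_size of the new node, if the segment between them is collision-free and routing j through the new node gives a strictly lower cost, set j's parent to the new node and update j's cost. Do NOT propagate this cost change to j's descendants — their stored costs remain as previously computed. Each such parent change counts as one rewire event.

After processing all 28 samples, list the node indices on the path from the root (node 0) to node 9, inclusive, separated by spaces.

1. q=(18,11) nearest=0 d=18 new=(5,6) → add node 1 parent=0 cost=5
2. q=(24,7) nearest=1 d=19 new=(10,7) → add node 2 parent=1 cost=10
3. q=(20,35) nearest=2 d=28 new=(15,12) → add node 3 parent=2 cost=15
4. q=(17,23) nearest=3 d=11 new=(17,17) → add node 4 parent=3 cost=20
5. q=(9,46) nearest=4 d=29 new=(12,22) → add node 5 parent=4 cost=25
6. q=(15,6) nearest=2 d=5 new=(15,6) → add node 6 parent=2 cost=15
7. q=(22,9) nearest=3 d=7 new=(20,9) → blocked by [18,21]×[3,14], reject
8. q=(1,6) nearest=1 d=4 new=(1,6) → add node 7 parent=1 cost=9
9. q=(26,3) nearest=3 d=11 new=(20,7) → blocked by [18,21]×[3,14], reject
10. q=(7,39) nearest=5 d=17 new=(7,27) → blocked by [3,8]×[21,30], reject
11. q=(15,22) nearest=5 d=3 new=(15,22) → add node 8 parent=5 cost=28
12. q=(12,4) nearest=2 d=3 new=(12,4) → add node 9 parent=2 cost=13
13. q=(18,22) nearest=8 d=3 new=(18,22) → blocked by [18,24]×[16,27], reject
14. q=(4,8) nearest=1 d=2 new=(4,8) → add node 10 parent=1 cost=7
15. q=(18,43) nearest=5 d=21 new=(17,27) → add node 11 parent=5 cost=30
16. q=(6,5) nearest=1 d=1 new=(6,5) → add node 12 parent=1 cost=6; rewire 9→12 (12<13)
17. q=(15,24) nearest=8 d=2 new=(15,24) → add node 13 parent=8 cost=30
18. q=(11,6) nearest=2 d=1 new=(11,6) → add node 14 parent=2 cost=11
19. q=(4,32) nearest=5 d=10 new=(7,27) → blocked by [3,8]×[21,30], reject
20. q=(25,26) nearest=11 d=8 new=(22,26) → blocked by [18,24]×[16,27], reject
21. q=(2,12) nearest=10 d=4 new=(2,12) → add node 15 parent=10 cost=11; rewire 5→15 (21<25)
22. q=(25,4) nearest=3 d=10 new=(20,7) → blocked by [18,21]×[3,14], reject
23. q=(6,45) nearest=11 d=18 new=(12,32) → add node 16 parent=11 cost=35
24. q=(24,36) nearest=11 d=9 new=(22,32) → add node 17 parent=11 cost=35
25. q=(11,2) nearest=9 d=2 new=(11,2) → add node 18 parent=9 cost=14
26. q=(25,14) nearest=4 d=8 new=(22,14) → blocked by [18,24]×[16,27], reject
27. q=(15,26) nearest=11 d=2 new=(15,26) → add node 19 parent=11 cost=32
28. q=(8,11) nearest=2 d=4 new=(8,11) → add node 20 parent=2 cost=14

Path: 0 1 12 9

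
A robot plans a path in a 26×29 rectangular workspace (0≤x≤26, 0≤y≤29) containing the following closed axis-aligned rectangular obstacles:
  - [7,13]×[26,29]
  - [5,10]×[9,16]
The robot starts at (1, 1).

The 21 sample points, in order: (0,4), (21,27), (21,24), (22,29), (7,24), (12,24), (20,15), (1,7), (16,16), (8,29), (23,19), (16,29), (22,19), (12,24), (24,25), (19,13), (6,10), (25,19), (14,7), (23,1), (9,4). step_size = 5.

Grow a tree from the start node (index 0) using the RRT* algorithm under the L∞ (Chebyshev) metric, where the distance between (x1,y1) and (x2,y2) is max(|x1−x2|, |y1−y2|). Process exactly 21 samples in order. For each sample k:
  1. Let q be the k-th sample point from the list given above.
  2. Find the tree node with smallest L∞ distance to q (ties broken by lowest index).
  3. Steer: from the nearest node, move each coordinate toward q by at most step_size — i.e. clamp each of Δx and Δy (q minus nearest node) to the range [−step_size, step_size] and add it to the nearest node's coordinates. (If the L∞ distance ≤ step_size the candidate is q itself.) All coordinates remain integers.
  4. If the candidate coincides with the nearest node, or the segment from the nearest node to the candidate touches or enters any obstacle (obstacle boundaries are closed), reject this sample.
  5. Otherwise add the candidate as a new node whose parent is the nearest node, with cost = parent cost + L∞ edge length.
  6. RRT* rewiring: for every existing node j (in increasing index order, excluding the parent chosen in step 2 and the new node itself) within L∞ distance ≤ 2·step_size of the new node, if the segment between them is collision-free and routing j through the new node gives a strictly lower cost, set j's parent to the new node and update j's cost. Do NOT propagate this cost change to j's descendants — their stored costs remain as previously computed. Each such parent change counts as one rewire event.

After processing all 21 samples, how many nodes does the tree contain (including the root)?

1. q=(0,4) nearest=0 d=3 new=(0,4) → add node 1 parent=0 cost=3
2. q=(21,27) nearest=1 d=23 new=(5,9) → blocked by [5,10]×[9,16], reject
3. q=(21,24) nearest=1 d=21 new=(5,9) → blocked by [5,10]×[9,16], reject
4. q=(22,29) nearest=1 d=25 new=(5,9) → blocked by [5,10]×[9,16], reject
5. q=(7,24) nearest=1 d=20 new=(5,9) → blocked by [5,10]×[9,16], reject
6. q=(12,24) nearest=1 d=20 new=(5,9) → blocked by [5,10]×[9,16], reject
7. q=(20,15) nearest=0 d=19 new=(6,6) → add node 2 parent=0 cost=5
8. q=(1,7) nearest=1 d=3 new=(1,7) → add node 3 parent=1 cost=6
9. q=(16,16) nearest=2 d=10 new=(11,11) → blocked by [5,10]×[9,16], reject
10. q=(8,29) nearest=3 d=22 new=(6,12) → blocked by [5,10]×[9,16], reject
11. q=(23,19) nearest=2 d=17 new=(11,11) → blocked by [5,10]×[9,16], reject
12. q=(16,29) nearest=3 d=22 new=(6,12) → blocked by [5,10]×[9,16], reject
13. q=(22,19) nearest=2 d=16 new=(11,11) → blocked by [5,10]×[9,16], reject
14. q=(12,24) nearest=3 d=17 new=(6,12) → blocked by [5,10]×[9,16], reject
15. q=(24,25) nearest=2 d=19 new=(11,11) → blocked by [5,10]×[9,16], reject
16. q=(19,13) nearest=2 d=13 new=(11,11) → blocked by [5,10]×[9,16], reject
17. q=(6,10) nearest=2 d=4 new=(6,10) → blocked by [5,10]×[9,16], reject
18. q=(25,19) nearest=2 d=19 new=(11,11) → blocked by [5,10]×[9,16], reject
19. q=(14,7) nearest=2 d=8 new=(11,7) → add node 4 parent=2 cost=10
20. q=(23,1) nearest=4 d=12 new=(16,2) → add node 5 parent=4 cost=15
21. q=(9,4) nearest=2 d=3 new=(9,4) → add node 6 parent=2 cost=8

Node count: 7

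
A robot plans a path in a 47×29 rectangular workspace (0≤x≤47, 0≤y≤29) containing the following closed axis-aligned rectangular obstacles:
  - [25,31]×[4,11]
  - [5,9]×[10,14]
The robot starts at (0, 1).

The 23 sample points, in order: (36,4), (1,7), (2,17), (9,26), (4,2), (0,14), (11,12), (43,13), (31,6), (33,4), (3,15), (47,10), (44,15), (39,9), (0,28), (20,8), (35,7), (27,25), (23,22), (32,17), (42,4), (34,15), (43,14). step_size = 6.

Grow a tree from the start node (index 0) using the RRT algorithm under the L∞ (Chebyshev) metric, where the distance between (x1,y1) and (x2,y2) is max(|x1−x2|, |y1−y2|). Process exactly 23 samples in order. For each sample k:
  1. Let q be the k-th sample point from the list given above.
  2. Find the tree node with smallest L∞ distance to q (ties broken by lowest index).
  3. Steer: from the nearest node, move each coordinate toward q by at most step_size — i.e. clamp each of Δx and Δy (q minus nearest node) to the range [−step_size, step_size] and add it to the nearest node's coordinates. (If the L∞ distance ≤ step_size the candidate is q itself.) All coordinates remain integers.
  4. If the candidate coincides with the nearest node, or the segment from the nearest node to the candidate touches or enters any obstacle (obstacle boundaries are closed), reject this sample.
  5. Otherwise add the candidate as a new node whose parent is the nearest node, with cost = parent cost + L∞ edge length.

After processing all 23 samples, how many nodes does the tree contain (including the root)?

Node count: 19

1. q=(36,4) nearest=0 d=36 new=(6,4) → add node 1 parent=0 cost=6
2. q=(1,7) nearest=1 d=5 new=(1,7) → add node 2 parent=1 cost=11
3. q=(2,17) nearest=2 d=10 new=(2,13) → add node 3 parent=2 cost=17
4. q=(9,26) nearest=3 d=13 new=(8,19) → add node 4 parent=3 cost=23
5. q=(4,2) nearest=1 d=2 new=(4,2) → add node 5 parent=1 cost=8
6. q=(0,14) nearest=3 d=2 new=(0,14) → add node 6 parent=3 cost=19
7. q=(11,12) nearest=4 d=7 new=(11,13) → add node 7 parent=4 cost=29
8. q=(43,13) nearest=7 d=32 new=(17,13) → add node 8 parent=7 cost=35
9. q=(31,6) nearest=8 d=14 new=(23,7) → add node 9 parent=8 cost=41
10. q=(33,4) nearest=9 d=10 new=(29,4) → blocked by [25,31]×[4,11], reject
11. q=(3,15) nearest=3 d=2 new=(3,15) → add node 10 parent=3 cost=19
12. q=(47,10) nearest=9 d=24 new=(29,10) → blocked by [25,31]×[4,11], reject
13. q=(44,15) nearest=9 d=21 new=(29,13) → blocked by [25,31]×[4,11], reject
14. q=(39,9) nearest=9 d=16 new=(29,9) → blocked by [25,31]×[4,11], reject
15. q=(0,28) nearest=4 d=9 new=(2,25) → add node 11 parent=4 cost=29
16. q=(20,8) nearest=9 d=3 new=(20,8) → add node 12 parent=9 cost=44
17. q=(35,7) nearest=9 d=12 new=(29,7) → blocked by [25,31]×[4,11], reject
18. q=(27,25) nearest=8 d=12 new=(23,19) → add node 13 parent=8 cost=41
19. q=(23,22) nearest=13 d=3 new=(23,22) → add node 14 parent=13 cost=44
20. q=(32,17) nearest=13 d=9 new=(29,17) → add node 15 parent=13 cost=47
21. q=(42,4) nearest=15 d=13 new=(35,11) → add node 16 parent=15 cost=53
22. q=(34,15) nearest=16 d=4 new=(34,15) → add node 17 parent=16 cost=57
23. q=(43,14) nearest=16 d=8 new=(41,14) → add node 18 parent=16 cost=59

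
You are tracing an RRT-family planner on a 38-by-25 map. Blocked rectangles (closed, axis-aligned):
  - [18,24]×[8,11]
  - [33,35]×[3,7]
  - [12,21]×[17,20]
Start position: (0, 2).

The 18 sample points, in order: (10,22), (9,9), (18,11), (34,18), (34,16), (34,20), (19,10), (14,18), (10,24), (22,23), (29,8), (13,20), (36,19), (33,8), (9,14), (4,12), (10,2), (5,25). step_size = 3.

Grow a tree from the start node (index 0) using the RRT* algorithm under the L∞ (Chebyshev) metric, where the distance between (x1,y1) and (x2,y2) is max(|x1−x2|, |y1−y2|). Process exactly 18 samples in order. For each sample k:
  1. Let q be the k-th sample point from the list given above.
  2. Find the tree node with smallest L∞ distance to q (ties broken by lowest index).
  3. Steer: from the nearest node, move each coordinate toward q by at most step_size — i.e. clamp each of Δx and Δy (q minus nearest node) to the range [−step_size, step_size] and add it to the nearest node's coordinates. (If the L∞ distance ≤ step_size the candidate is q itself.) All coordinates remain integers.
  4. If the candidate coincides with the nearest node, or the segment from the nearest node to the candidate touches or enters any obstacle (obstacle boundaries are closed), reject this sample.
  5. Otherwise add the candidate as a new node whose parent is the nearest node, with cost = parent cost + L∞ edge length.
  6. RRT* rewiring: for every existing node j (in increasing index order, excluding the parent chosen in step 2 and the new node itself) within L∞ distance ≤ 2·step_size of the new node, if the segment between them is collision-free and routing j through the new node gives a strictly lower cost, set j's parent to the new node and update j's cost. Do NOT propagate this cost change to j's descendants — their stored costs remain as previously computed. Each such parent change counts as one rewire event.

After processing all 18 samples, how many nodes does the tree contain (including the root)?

1. q=(10,22) nearest=0 d=20 new=(3,5) → add node 1 parent=0 cost=3
2. q=(9,9) nearest=1 d=6 new=(6,8) → add node 2 parent=1 cost=6
3. q=(18,11) nearest=2 d=12 new=(9,11) → add node 3 parent=2 cost=9
4. q=(34,18) nearest=3 d=25 new=(12,14) → add node 4 parent=3 cost=12
5. q=(34,16) nearest=4 d=22 new=(15,16) → add node 5 parent=4 cost=15
6. q=(34,20) nearest=5 d=19 new=(18,19) → blocked by [12,21]×[17,20], reject
7. q=(19,10) nearest=5 d=6 new=(18,13) → add node 6 parent=5 cost=18
8. q=(14,18) nearest=5 d=2 new=(14,18) → blocked by [12,21]×[17,20], reject
9. q=(10,24) nearest=5 d=8 new=(12,19) → blocked by [12,21]×[17,20], reject
10. q=(22,23) nearest=5 d=7 new=(18,19) → blocked by [12,21]×[17,20], reject
11. q=(29,8) nearest=6 d=11 new=(21,10) → blocked by [18,24]×[8,11], reject
12. q=(13,20) nearest=5 d=4 new=(13,19) → blocked by [12,21]×[17,20], reject
13. q=(36,19) nearest=6 d=18 new=(21,16) → add node 7 parent=6 cost=21
14. q=(33,8) nearest=7 d=12 new=(24,13) → add node 8 parent=7 cost=24
15. q=(9,14) nearest=3 d=3 new=(9,14) → add node 9 parent=3 cost=12
16. q=(4,12) nearest=2 d=4 new=(4,11) → add node 10 parent=2 cost=9
17. q=(10,2) nearest=2 d=6 new=(9,5) → add node 11 parent=2 cost=9
18. q=(5,25) nearest=5 d=10 new=(12,19) → blocked by [12,21]×[17,20], reject

Node count: 12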